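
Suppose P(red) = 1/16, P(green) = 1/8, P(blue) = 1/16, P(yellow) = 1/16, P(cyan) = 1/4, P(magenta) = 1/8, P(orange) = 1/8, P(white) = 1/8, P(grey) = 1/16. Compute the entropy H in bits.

3 bits

Each probability is a power of 1/2, so log₂(1/p) is an integer.
H = Σ p·log₂(1/p) = 1/16·4 + 1/8·3 + 1/16·4 + 1/16·4 + 1/4·2 + 1/8·3 + 1/8·3 + 1/8·3 + 1/16·4 = 3 bits.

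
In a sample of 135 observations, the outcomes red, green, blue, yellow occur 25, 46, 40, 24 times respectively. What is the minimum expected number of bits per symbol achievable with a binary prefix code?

Probabilities are the counts divided by 135.
Repeatedly combine the two least-probable nodes; the expected code length is the sum of the merged weights.
merge 8/45 + 5/27 → 49/135
merge 8/27 + 46/135 → 86/135
merge 49/135 + 86/135 → 1
L = 49/135 + 86/135 + 1 = 2 bits/symbol.

2 bits/symbol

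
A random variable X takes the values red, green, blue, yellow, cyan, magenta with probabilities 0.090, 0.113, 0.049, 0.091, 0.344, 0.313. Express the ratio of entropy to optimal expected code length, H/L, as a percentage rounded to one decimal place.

Entropy H = −Σ p log₂ p ≈ 2.2501 bits.
Huffman merges: 49/1000+9/100→139/1000; 91/1000+113/1000→51/250; 139/1000+51/250→343/1000; 313/1000+343/1000→82/125; 43/125+82/125→1. L = 1171/500 ≈ 2.3420.
Efficiency = H/L = 2.2501/2.3420 = 96.1%.

96.1%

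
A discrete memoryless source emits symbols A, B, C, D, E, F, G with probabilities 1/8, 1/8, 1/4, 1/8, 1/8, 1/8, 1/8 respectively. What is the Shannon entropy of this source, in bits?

2.75 bits

Each probability is a power of 1/2, so log₂(1/p) is an integer.
H = Σ p·log₂(1/p) = 1/8·3 + 1/8·3 + 1/4·2 + 1/8·3 + 1/8·3 + 1/8·3 + 1/8·3 = 2.75 bits.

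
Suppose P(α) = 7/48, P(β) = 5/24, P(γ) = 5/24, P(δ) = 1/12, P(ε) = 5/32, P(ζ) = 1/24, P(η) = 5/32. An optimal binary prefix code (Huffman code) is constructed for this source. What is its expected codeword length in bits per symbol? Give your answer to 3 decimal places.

Repeatedly combine the two least-probable nodes; the expected code length is the sum of the merged weights.
merge 1/24 + 1/12 → 1/8
merge 1/8 + 7/48 → 13/48
merge 5/32 + 5/32 → 5/16
merge 5/24 + 5/24 → 5/12
merge 13/48 + 5/16 → 7/12
merge 5/12 + 7/12 → 1
L = 1/8 + 13/48 + 5/16 + 5/12 + 7/12 + 1 = 65/24 ≈ 2.708 bits/symbol.

2.708 bits/symbol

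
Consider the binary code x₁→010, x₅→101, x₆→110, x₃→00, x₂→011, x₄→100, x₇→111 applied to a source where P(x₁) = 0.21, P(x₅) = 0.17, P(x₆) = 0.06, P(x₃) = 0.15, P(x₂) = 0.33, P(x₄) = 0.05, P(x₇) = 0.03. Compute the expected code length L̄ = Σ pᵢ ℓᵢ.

2.85 bits/symbol

L̄ = Σ pᵢ·ℓᵢ = 0.21·3 + 0.17·3 + 0.06·3 + 0.15·2 + 0.33·3 + 0.05·3 + 0.03·3 = 2.85 bits/symbol.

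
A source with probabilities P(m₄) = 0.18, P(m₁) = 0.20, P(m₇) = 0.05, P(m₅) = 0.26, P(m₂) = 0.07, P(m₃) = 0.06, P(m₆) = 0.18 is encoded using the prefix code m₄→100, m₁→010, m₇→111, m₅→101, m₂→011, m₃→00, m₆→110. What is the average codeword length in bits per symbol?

L̄ = Σ pᵢ·ℓᵢ = 0.18·3 + 0.20·3 + 0.05·3 + 0.26·3 + 0.07·3 + 0.06·2 + 0.18·3 = 2.94 bits/symbol.

2.94 bits/symbol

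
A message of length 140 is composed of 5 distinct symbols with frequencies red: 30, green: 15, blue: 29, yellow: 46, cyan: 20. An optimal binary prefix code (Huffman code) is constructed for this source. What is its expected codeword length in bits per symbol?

2.25 bits/symbol

Probabilities are the counts divided by 140.
Repeatedly combine the two least-probable nodes; the expected code length is the sum of the merged weights.
merge 3/28 + 1/7 → 1/4
merge 29/140 + 3/14 → 59/140
merge 1/4 + 23/70 → 81/140
merge 59/140 + 81/140 → 1
L = 1/4 + 59/140 + 81/140 + 1 = 9/4 = 2.25 bits/symbol.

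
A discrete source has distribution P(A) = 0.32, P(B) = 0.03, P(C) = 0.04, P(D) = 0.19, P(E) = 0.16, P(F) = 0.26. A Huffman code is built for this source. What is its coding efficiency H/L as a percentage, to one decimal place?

Entropy H = −Σ p log₂ p ≈ 2.2471 bits.
Huffman merges: 3/100+1/25→7/100; 7/100+4/25→23/100; 19/100+23/100→21/50; 13/50+8/25→29/50; 21/50+29/50→1. L = 23/10 ≈ 2.3000.
Efficiency = H/L = 2.2471/2.3000 = 97.7%.

97.7%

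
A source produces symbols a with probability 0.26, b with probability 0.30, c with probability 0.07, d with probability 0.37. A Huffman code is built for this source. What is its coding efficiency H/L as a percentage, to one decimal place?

93.1%

Entropy H = −Σ p log₂ p ≈ 1.8257 bits.
Huffman merges: 7/100+13/50→33/100; 3/10+33/100→63/100; 37/100+63/100→1. L = 49/25 ≈ 1.9600.
Efficiency = H/L = 1.8257/1.9600 = 93.1%.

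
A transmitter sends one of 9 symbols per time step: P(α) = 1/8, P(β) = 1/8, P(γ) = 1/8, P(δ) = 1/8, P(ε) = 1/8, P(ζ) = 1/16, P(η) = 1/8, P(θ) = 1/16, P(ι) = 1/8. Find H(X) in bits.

3.125 bits

Each probability is a power of 1/2, so log₂(1/p) is an integer.
H = Σ p·log₂(1/p) = 1/8·3 + 1/8·3 + 1/8·3 + 1/8·3 + 1/8·3 + 1/16·4 + 1/8·3 + 1/16·4 + 1/8·3 = 3.125 bits.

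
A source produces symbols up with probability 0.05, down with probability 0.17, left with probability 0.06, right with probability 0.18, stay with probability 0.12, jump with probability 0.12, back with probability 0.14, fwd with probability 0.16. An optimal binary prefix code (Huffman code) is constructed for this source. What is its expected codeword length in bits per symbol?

2.93 bits/symbol

Repeatedly combine the two least-probable nodes; the expected code length is the sum of the merged weights.
merge 1/20 + 3/50 → 11/100
merge 11/100 + 3/25 → 23/100
merge 3/25 + 7/50 → 13/50
merge 4/25 + 17/100 → 33/100
merge 9/50 + 23/100 → 41/100
merge 13/50 + 33/100 → 59/100
merge 41/100 + 59/100 → 1
L = 11/100 + 23/100 + 13/50 + 33/100 + 41/100 + 59/100 + 1 = 293/100 = 2.93 bits/symbol.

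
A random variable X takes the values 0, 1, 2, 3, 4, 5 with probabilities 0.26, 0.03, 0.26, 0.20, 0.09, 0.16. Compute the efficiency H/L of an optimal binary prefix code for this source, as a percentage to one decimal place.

Entropy H = −Σ p log₂ p ≈ 2.3624 bits.
Huffman merges: 3/100+9/100→3/25; 3/25+4/25→7/25; 1/5+13/50→23/50; 13/50+7/25→27/50; 23/50+27/50→1. L = 12/5 ≈ 2.4000.
Efficiency = H/L = 2.3624/2.4000 = 98.4%.

98.4%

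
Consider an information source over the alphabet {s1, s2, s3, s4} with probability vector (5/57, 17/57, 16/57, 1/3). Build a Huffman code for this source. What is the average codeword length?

2 bits/symbol

Repeatedly combine the two least-probable nodes; the expected code length is the sum of the merged weights.
merge 5/57 + 16/57 → 7/19
merge 17/57 + 1/3 → 12/19
merge 7/19 + 12/19 → 1
L = 7/19 + 12/19 + 1 = 2 bits/symbol.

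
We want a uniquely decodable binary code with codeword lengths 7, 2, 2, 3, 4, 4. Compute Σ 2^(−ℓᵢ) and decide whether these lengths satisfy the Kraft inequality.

0.7578125; yes

With common denominator 2^7 = 128: Σ 2^(−ℓᵢ) = 1/128 + 32/128 + 32/128 + 16/128 + 8/128 + 8/128 = 97/128 = 0.7578125.
Kraft's inequality requires Σ ≤ 1; here Σ = 0.7578125 ≤ 1, so such a prefix code exists.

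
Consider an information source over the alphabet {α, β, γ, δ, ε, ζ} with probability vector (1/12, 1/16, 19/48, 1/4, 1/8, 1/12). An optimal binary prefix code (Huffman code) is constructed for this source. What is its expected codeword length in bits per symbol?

2.3125 bits/symbol

Repeatedly combine the two least-probable nodes; the expected code length is the sum of the merged weights.
merge 1/16 + 1/12 → 7/48
merge 1/12 + 1/8 → 5/24
merge 7/48 + 5/24 → 17/48
merge 1/4 + 17/48 → 29/48
merge 19/48 + 29/48 → 1
L = 7/48 + 5/24 + 17/48 + 29/48 + 1 = 37/16 = 2.3125 bits/symbol.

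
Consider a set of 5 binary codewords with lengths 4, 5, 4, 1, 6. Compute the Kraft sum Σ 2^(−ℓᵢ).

0.671875

With common denominator 2^6 = 64: Σ 2^(−ℓᵢ) = 4/64 + 2/64 + 4/64 + 32/64 + 1/64 = 43/64 = 0.671875.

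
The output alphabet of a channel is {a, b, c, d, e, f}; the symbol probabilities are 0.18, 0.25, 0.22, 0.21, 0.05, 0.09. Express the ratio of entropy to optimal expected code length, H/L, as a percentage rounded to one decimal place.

98.7%

Entropy H = −Σ p log₂ p ≈ 2.4275 bits.
Huffman merges: 1/20+9/100→7/50; 7/50+9/50→8/25; 21/100+11/50→43/100; 1/4+8/25→57/100; 43/100+57/100→1. L = 123/50 ≈ 2.4600.
Efficiency = H/L = 2.4275/2.4600 = 98.7%.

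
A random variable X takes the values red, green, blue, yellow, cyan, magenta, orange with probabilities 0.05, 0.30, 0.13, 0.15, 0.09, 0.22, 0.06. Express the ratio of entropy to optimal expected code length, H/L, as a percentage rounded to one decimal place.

99.1%

Entropy H = −Σ p log₂ p ≈ 2.5671 bits.
Huffman merges: 1/20+3/50→11/100; 9/100+11/100→1/5; 13/100+3/20→7/25; 1/5+11/50→21/50; 7/25+3/10→29/50; 21/50+29/50→1. L = 259/100 ≈ 2.5900.
Efficiency = H/L = 2.5671/2.5900 = 99.1%.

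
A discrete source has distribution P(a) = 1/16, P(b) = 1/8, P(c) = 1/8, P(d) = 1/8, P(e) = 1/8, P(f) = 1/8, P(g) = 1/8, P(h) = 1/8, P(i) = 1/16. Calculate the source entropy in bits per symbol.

Each probability is a power of 1/2, so log₂(1/p) is an integer.
H = Σ p·log₂(1/p) = 1/16·4 + 1/8·3 + 1/8·3 + 1/8·3 + 1/8·3 + 1/8·3 + 1/8·3 + 1/8·3 + 1/16·4 = 3.125 bits.

3.125 bits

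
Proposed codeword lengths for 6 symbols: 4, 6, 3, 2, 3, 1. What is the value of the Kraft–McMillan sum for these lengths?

With common denominator 2^6 = 64: Σ 2^(−ℓᵢ) = 4/64 + 1/64 + 8/64 + 16/64 + 8/64 + 32/64 = 69/64 = 1.078125.

1.078125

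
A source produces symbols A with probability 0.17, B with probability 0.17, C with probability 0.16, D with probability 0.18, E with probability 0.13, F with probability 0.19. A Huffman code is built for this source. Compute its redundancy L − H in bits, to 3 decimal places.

Entropy H = −Σ p log₂ p ≈ 2.5754 bits.
Huffman merges: 13/100+4/25→29/100; 17/100+17/100→17/50; 9/50+19/100→37/100; 29/100+17/50→63/100; 37/100+63/100→1. L = 263/100 ≈ 2.6300.
L − H = 2.6300 − 2.5754 = 0.055 bits.

0.055 bits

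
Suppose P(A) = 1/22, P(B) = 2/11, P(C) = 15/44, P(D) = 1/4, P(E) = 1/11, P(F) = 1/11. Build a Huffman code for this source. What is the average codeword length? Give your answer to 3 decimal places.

Repeatedly combine the two least-probable nodes; the expected code length is the sum of the merged weights.
merge 1/22 + 1/11 → 3/22
merge 1/11 + 3/22 → 5/22
merge 2/11 + 5/22 → 9/22
merge 1/4 + 15/44 → 13/22
merge 9/22 + 13/22 → 1
L = 3/22 + 5/22 + 9/22 + 13/22 + 1 = 26/11 ≈ 2.364 bits/symbol.

2.364 bits/symbol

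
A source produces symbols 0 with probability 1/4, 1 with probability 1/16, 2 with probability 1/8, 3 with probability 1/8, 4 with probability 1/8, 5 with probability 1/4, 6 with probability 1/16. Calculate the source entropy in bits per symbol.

2.625 bits

Each probability is a power of 1/2, so log₂(1/p) is an integer.
H = Σ p·log₂(1/p) = 1/4·2 + 1/16·4 + 1/8·3 + 1/8·3 + 1/8·3 + 1/4·2 + 1/16·4 = 2.625 bits.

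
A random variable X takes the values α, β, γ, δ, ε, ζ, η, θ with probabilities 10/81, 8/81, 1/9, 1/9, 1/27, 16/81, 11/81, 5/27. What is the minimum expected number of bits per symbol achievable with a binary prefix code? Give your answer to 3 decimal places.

Repeatedly combine the two least-probable nodes; the expected code length is the sum of the merged weights.
merge 1/27 + 8/81 → 11/81
merge 1/9 + 1/9 → 2/9
merge 10/81 + 11/81 → 7/27
merge 11/81 + 5/27 → 26/81
merge 16/81 + 2/9 → 34/81
merge 7/27 + 26/81 → 47/81
merge 34/81 + 47/81 → 1
L = 11/81 + 2/9 + 7/27 + 26/81 + 34/81 + 47/81 + 1 = 238/81 ≈ 2.938 bits/symbol.

2.938 bits/symbol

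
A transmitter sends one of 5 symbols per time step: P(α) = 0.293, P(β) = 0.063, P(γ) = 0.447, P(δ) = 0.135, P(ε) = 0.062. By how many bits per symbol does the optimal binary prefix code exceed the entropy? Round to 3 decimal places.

0.010 bits

Entropy H = −Σ p log₂ p ≈ 1.9282 bits.
Huffman merges: 31/500+63/1000→1/8; 1/8+27/200→13/50; 13/50+293/1000→553/1000; 447/1000+553/1000→1. L = 969/500 ≈ 1.9380.
L − H = 1.9380 − 1.9282 = 0.010 bits.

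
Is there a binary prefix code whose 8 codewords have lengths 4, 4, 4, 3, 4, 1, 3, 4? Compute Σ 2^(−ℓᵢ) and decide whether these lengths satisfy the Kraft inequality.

With common denominator 2^4 = 16: Σ 2^(−ℓᵢ) = 1/16 + 1/16 + 1/16 + 2/16 + 1/16 + 8/16 + 2/16 + 1/16 = 17/16 = 1.0625.
Kraft's inequality requires Σ ≤ 1; here Σ = 1.0625 > 1, so no such prefix code exists.

1.0625; no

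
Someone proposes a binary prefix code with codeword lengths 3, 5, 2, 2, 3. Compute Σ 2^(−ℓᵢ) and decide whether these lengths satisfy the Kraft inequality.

With common denominator 2^5 = 32: Σ 2^(−ℓᵢ) = 4/32 + 1/32 + 8/32 + 8/32 + 4/32 = 25/32 = 0.78125.
Kraft's inequality requires Σ ≤ 1; here Σ = 0.78125 ≤ 1, so such a prefix code exists.

0.78125; yes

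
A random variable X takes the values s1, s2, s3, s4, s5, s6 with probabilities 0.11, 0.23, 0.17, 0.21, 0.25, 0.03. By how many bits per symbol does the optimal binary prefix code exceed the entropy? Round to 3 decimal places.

Entropy H = −Σ p log₂ p ≈ 2.3971 bits.
Huffman merges: 3/100+11/100→7/50; 7/50+17/100→31/100; 21/100+23/100→11/25; 1/4+31/100→14/25; 11/25+14/25→1. L = 49/20 ≈ 2.4500.
L − H = 2.4500 − 2.3971 = 0.053 bits.

0.053 bits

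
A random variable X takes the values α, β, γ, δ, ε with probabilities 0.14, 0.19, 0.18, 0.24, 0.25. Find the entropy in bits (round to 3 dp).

H = −Σ pᵢ log₂ pᵢ.
−0.14·log₂(0.14) = 0.3971
−0.19·log₂(0.19) = 0.4552
−0.18·log₂(0.18) = 0.4453
−0.24·log₂(0.24) = 0.4941
−0.25·log₂(0.25) = 0.5000
Sum ≈ 2.2918 → 2.292 bits.

2.292 bits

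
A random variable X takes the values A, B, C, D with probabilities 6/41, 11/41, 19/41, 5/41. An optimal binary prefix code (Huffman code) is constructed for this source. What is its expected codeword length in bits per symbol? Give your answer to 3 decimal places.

Repeatedly combine the two least-probable nodes; the expected code length is the sum of the merged weights.
merge 5/41 + 6/41 → 11/41
merge 11/41 + 11/41 → 22/41
merge 19/41 + 22/41 → 1
L = 11/41 + 22/41 + 1 = 74/41 ≈ 1.805 bits/symbol.

1.805 bits/symbol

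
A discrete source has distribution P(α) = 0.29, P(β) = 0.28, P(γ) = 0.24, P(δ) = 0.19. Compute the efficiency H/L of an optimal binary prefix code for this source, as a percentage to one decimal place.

99.1%

Entropy H = −Σ p log₂ p ≈ 1.9815 bits.
Huffman merges: 19/100+6/25→43/100; 7/25+29/100→57/100; 43/100+57/100→1. L = 2 ≈ 2.0000.
Efficiency = H/L = 1.9815/2.0000 = 99.1%.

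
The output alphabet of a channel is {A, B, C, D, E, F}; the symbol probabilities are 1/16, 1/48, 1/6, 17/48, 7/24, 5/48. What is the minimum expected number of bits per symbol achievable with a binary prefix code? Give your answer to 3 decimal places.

2.271 bits/symbol

Repeatedly combine the two least-probable nodes; the expected code length is the sum of the merged weights.
merge 1/48 + 1/16 → 1/12
merge 1/12 + 5/48 → 3/16
merge 1/6 + 3/16 → 17/48
merge 7/24 + 17/48 → 31/48
merge 17/48 + 31/48 → 1
L = 1/12 + 3/16 + 17/48 + 31/48 + 1 = 109/48 ≈ 2.271 bits/symbol.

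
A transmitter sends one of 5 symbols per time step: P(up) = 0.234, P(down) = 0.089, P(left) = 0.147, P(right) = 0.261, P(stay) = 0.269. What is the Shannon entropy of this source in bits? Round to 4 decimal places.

2.2229 bits

H = −Σ pᵢ log₂ pᵢ.
−0.234·log₂(0.234) = 0.4903
−0.089·log₂(0.089) = 0.3106
−0.147·log₂(0.147) = 0.4066
−0.261·log₂(0.261) = 0.5058
−0.269·log₂(0.269) = 0.5096
Sum ≈ 2.2229 → 2.2229 bits.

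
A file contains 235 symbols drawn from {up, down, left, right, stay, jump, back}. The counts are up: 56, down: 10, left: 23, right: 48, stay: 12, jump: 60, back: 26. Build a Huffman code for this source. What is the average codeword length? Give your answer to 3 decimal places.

Probabilities are the counts divided by 235.
Repeatedly combine the two least-probable nodes; the expected code length is the sum of the merged weights.
merge 2/47 + 12/235 → 22/235
merge 22/235 + 23/235 → 9/47
merge 26/235 + 9/47 → 71/235
merge 48/235 + 56/235 → 104/235
merge 12/47 + 71/235 → 131/235
merge 104/235 + 131/235 → 1
L = 22/235 + 9/47 + 71/235 + 104/235 + 131/235 + 1 = 608/235 ≈ 2.587 bits/symbol.

2.587 bits/symbol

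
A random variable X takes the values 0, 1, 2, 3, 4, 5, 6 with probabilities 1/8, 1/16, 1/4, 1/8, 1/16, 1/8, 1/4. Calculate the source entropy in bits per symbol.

2.625 bits

Each probability is a power of 1/2, so log₂(1/p) is an integer.
H = Σ p·log₂(1/p) = 1/8·3 + 1/16·4 + 1/4·2 + 1/8·3 + 1/16·4 + 1/8·3 + 1/4·2 = 2.625 bits.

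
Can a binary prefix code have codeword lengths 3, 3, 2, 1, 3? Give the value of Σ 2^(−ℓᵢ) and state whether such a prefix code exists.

1.125; no

With common denominator 2^3 = 8: Σ 2^(−ℓᵢ) = 1/8 + 1/8 + 2/8 + 4/8 + 1/8 = 9/8 = 1.125.
Kraft's inequality requires Σ ≤ 1; here Σ = 1.125 > 1, so no such prefix code exists.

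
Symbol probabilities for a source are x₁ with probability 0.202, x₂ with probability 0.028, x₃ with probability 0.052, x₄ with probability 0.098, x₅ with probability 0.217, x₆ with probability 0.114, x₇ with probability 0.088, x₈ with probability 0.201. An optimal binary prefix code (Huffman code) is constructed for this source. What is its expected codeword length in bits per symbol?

Repeatedly combine the two least-probable nodes; the expected code length is the sum of the merged weights.
merge 7/250 + 13/250 → 2/25
merge 2/25 + 11/125 → 21/125
merge 49/500 + 57/500 → 53/250
merge 21/125 + 201/1000 → 369/1000
merge 101/500 + 53/250 → 207/500
merge 217/1000 + 369/1000 → 293/500
merge 207/500 + 293/500 → 1
L = 2/25 + 21/125 + 53/250 + 369/1000 + 207/500 + 293/500 + 1 = 2829/1000 = 2.829 bits/symbol.

2.829 bits/symbol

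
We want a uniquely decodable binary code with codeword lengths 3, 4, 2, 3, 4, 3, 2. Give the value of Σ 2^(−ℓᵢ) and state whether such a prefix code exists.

With common denominator 2^4 = 16: Σ 2^(−ℓᵢ) = 2/16 + 1/16 + 4/16 + 2/16 + 1/16 + 2/16 + 4/16 = 16/16 = 1.
Kraft's inequality requires Σ ≤ 1; here Σ = 1 ≤ 1, so such a prefix code exists.

1; yes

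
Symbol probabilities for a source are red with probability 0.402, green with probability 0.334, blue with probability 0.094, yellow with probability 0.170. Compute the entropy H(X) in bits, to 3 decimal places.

1.812 bits

H = −Σ pᵢ log₂ pᵢ.
−0.402·log₂(0.402) = 0.5285
−0.334·log₂(0.334) = 0.5284
−0.094·log₂(0.094) = 0.3207
−0.170·log₂(0.170) = 0.4346
Sum ≈ 1.8122 → 1.812 bits.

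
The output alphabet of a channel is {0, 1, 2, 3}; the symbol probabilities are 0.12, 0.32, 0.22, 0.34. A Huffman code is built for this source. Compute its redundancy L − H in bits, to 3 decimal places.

0.097 bits

Entropy H = −Σ p log₂ p ≈ 1.9028 bits.
Huffman merges: 3/25+11/50→17/50; 8/25+17/50→33/50; 17/50+33/50→1. L = 2 ≈ 2.0000.
L − H = 2.0000 − 1.9028 = 0.097 bits.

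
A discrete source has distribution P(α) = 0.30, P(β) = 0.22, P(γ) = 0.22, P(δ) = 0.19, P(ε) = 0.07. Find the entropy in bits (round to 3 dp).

H = −Σ pᵢ log₂ pᵢ.
−0.30·log₂(0.30) = 0.5211
−0.22·log₂(0.22) = 0.4806
−0.22·log₂(0.22) = 0.4806
−0.19·log₂(0.19) = 0.4552
−0.07·log₂(0.07) = 0.2686
Sum ≈ 2.2060 → 2.206 bits.

2.206 bits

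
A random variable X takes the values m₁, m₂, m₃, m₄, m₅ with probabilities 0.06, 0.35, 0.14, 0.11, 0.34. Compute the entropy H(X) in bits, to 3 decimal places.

2.050 bits

H = −Σ pᵢ log₂ pᵢ.
−0.06·log₂(0.06) = 0.2435
−0.35·log₂(0.35) = 0.5301
−0.14·log₂(0.14) = 0.3971
−0.11·log₂(0.11) = 0.3503
−0.34·log₂(0.34) = 0.5292
Sum ≈ 2.0502 → 2.050 bits.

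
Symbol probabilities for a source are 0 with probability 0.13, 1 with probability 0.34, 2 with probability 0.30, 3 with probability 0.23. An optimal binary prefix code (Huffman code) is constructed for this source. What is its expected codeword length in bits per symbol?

2 bits/symbol

Repeatedly combine the two least-probable nodes; the expected code length is the sum of the merged weights.
merge 13/100 + 23/100 → 9/25
merge 3/10 + 17/50 → 16/25
merge 9/25 + 16/25 → 1
L = 9/25 + 16/25 + 1 = 2 bits/symbol.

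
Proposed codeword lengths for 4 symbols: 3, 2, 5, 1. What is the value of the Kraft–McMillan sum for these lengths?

0.90625

With common denominator 2^5 = 32: Σ 2^(−ℓᵢ) = 4/32 + 8/32 + 1/32 + 16/32 = 29/32 = 0.90625.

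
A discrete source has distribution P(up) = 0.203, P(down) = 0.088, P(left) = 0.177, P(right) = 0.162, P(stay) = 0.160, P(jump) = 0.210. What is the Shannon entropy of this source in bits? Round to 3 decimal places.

2.539 bits

H = −Σ pᵢ log₂ pᵢ.
−0.203·log₂(0.203) = 0.4670
−0.088·log₂(0.088) = 0.3086
−0.177·log₂(0.177) = 0.4422
−0.162·log₂(0.162) = 0.4254
−0.160·log₂(0.160) = 0.4230
−0.210·log₂(0.210) = 0.4728
Sum ≈ 2.5390 → 2.539 bits.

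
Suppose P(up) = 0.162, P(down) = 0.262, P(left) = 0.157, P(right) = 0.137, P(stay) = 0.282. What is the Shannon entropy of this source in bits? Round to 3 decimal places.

H = −Σ pᵢ log₂ pᵢ.
−0.162·log₂(0.162) = 0.4254
−0.262·log₂(0.262) = 0.5063
−0.157·log₂(0.157) = 0.4194
−0.137·log₂(0.137) = 0.3929
−0.282·log₂(0.282) = 0.5150
Sum ≈ 2.2589 → 2.259 bits.

2.259 bits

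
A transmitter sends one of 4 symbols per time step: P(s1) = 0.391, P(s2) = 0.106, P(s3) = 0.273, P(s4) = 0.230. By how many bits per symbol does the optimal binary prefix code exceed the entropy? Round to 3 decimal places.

0.073 bits

Entropy H = −Σ p log₂ p ≈ 1.8719 bits.
Huffman merges: 53/500+23/100→42/125; 273/1000+42/125→609/1000; 391/1000+609/1000→1. L = 389/200 ≈ 1.9450.
L − H = 1.9450 − 1.8719 = 0.073 bits.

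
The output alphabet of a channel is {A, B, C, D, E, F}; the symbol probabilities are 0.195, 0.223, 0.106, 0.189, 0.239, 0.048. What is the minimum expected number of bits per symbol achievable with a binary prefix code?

2.497 bits/symbol

Repeatedly combine the two least-probable nodes; the expected code length is the sum of the merged weights.
merge 6/125 + 53/500 → 77/500
merge 77/500 + 189/1000 → 343/1000
merge 39/200 + 223/1000 → 209/500
merge 239/1000 + 343/1000 → 291/500
merge 209/500 + 291/500 → 1
L = 77/500 + 343/1000 + 209/500 + 291/500 + 1 = 2497/1000 = 2.497 bits/symbol.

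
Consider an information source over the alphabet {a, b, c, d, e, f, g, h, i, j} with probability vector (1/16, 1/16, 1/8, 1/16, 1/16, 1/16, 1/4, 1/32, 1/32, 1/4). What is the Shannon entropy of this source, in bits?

2.9375 bits

Each probability is a power of 1/2, so log₂(1/p) is an integer.
H = Σ p·log₂(1/p) = 1/16·4 + 1/16·4 + 1/8·3 + 1/16·4 + 1/16·4 + 1/16·4 + 1/4·2 + 1/32·5 + 1/32·5 + 1/4·2 = 2.9375 bits.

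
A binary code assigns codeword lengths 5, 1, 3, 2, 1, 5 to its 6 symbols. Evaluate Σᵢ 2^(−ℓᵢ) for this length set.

1.4375

With common denominator 2^5 = 32: Σ 2^(−ℓᵢ) = 1/32 + 16/32 + 4/32 + 8/32 + 16/32 + 1/32 = 46/32 = 1.4375.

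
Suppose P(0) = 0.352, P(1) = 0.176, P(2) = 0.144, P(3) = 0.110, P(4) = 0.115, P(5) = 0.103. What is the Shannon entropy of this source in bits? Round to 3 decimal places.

H = −Σ pᵢ log₂ pᵢ.
−0.352·log₂(0.352) = 0.5302
−0.176·log₂(0.176) = 0.4411
−0.144·log₂(0.144) = 0.4026
−0.110·log₂(0.110) = 0.3503
−0.115·log₂(0.115) = 0.3588
−0.103·log₂(0.103) = 0.3378
Sum ≈ 2.4208 → 2.421 bits.

2.421 bits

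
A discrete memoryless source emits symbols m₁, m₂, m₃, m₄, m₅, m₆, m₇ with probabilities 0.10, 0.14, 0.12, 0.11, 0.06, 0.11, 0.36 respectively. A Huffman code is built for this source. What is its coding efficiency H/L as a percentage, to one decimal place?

97.4%

Entropy H = −Σ p log₂ p ≈ 2.5711 bits.
Huffman merges: 3/50+1/10→4/25; 11/100+11/100→11/50; 3/25+7/50→13/50; 4/25+11/50→19/50; 13/50+9/25→31/50; 19/50+31/50→1. L = 66/25 ≈ 2.6400.
Efficiency = H/L = 2.5711/2.6400 = 97.4%.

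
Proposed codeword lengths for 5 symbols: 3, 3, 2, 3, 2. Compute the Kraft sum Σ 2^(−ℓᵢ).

With common denominator 2^3 = 8: Σ 2^(−ℓᵢ) = 1/8 + 1/8 + 2/8 + 1/8 + 2/8 = 7/8 = 0.875.

0.875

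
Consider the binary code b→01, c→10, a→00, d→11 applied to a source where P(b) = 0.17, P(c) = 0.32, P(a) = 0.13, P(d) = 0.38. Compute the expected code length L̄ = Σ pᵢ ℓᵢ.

2 bits/symbol

L̄ = Σ pᵢ·ℓᵢ = 0.17·2 + 0.32·2 + 0.13·2 + 0.38·2 = 2 bits/symbol.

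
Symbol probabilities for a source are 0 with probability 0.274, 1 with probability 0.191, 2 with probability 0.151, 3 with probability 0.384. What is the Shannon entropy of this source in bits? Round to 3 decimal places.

H = −Σ pᵢ log₂ pᵢ.
−0.274·log₂(0.274) = 0.5118
−0.191·log₂(0.191) = 0.4562
−0.151·log₂(0.151) = 0.4118
−0.384·log₂(0.384) = 0.5302
Sum ≈ 1.9100 → 1.910 bits.

1.910 bits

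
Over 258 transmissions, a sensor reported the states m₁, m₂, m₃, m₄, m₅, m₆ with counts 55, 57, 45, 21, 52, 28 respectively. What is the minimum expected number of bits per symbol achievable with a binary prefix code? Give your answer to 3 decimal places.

2.554 bits/symbol

Probabilities are the counts divided by 258.
Repeatedly combine the two least-probable nodes; the expected code length is the sum of the merged weights.
merge 7/86 + 14/129 → 49/258
merge 15/86 + 49/258 → 47/129
merge 26/129 + 55/258 → 107/258
merge 19/86 + 47/129 → 151/258
merge 107/258 + 151/258 → 1
L = 49/258 + 47/129 + 107/258 + 151/258 + 1 = 659/258 ≈ 2.554 bits/symbol.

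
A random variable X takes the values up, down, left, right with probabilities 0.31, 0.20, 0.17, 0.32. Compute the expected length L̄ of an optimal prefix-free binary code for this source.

Repeatedly combine the two least-probable nodes; the expected code length is the sum of the merged weights.
merge 17/100 + 1/5 → 37/100
merge 31/100 + 8/25 → 63/100
merge 37/100 + 63/100 → 1
L = 37/100 + 63/100 + 1 = 2 bits/symbol.

2 bits/symbol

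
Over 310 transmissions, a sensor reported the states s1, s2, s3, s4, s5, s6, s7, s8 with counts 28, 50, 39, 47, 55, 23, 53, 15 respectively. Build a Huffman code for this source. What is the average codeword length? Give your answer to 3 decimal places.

2.945 bits/symbol

Probabilities are the counts divided by 310.
Repeatedly combine the two least-probable nodes; the expected code length is the sum of the merged weights.
merge 3/62 + 23/310 → 19/155
merge 14/155 + 19/155 → 33/155
merge 39/310 + 47/310 → 43/155
merge 5/31 + 53/310 → 103/310
merge 11/62 + 33/155 → 121/310
merge 43/155 + 103/310 → 189/310
merge 121/310 + 189/310 → 1
L = 19/155 + 33/155 + 43/155 + 103/310 + 121/310 + 189/310 + 1 = 913/310 ≈ 2.945 bits/symbol.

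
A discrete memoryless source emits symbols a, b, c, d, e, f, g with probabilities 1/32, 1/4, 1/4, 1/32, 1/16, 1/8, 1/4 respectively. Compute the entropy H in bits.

2.4375 bits

Each probability is a power of 1/2, so log₂(1/p) is an integer.
H = Σ p·log₂(1/p) = 1/32·5 + 1/4·2 + 1/4·2 + 1/32·5 + 1/16·4 + 1/8·3 + 1/4·2 = 2.4375 bits.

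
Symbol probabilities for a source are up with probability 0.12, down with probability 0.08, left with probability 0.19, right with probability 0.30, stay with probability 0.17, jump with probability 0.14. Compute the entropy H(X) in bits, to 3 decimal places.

2.467 bits

H = −Σ pᵢ log₂ pᵢ.
−0.12·log₂(0.12) = 0.3671
−0.08·log₂(0.08) = 0.2915
−0.19·log₂(0.19) = 0.4552
−0.30·log₂(0.30) = 0.5211
−0.17·log₂(0.17) = 0.4346
−0.14·log₂(0.14) = 0.3971
Sum ≈ 2.4666 → 2.467 bits.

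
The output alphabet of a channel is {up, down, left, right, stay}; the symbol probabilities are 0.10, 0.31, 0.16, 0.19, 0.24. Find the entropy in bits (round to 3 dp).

H = −Σ pᵢ log₂ pᵢ.
−0.10·log₂(0.10) = 0.3322
−0.31·log₂(0.31) = 0.5238
−0.16·log₂(0.16) = 0.4230
−0.19·log₂(0.19) = 0.4552
−0.24·log₂(0.24) = 0.4941
Sum ≈ 2.2284 → 2.228 bits.

2.228 bits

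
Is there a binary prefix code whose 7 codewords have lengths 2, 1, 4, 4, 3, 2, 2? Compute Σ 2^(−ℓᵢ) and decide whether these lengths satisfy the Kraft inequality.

1.5; no

With common denominator 2^4 = 16: Σ 2^(−ℓᵢ) = 4/16 + 8/16 + 1/16 + 1/16 + 2/16 + 4/16 + 4/16 = 24/16 = 1.5.
Kraft's inequality requires Σ ≤ 1; here Σ = 1.5 > 1, so no such prefix code exists.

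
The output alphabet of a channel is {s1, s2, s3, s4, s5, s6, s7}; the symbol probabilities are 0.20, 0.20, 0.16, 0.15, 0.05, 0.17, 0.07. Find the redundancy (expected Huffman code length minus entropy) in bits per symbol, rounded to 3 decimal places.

0.038 bits

Entropy H = −Σ p log₂ p ≈ 2.6816 bits.
Huffman merges: 1/20+7/100→3/25; 3/25+3/20→27/100; 4/25+17/100→33/100; 1/5+1/5→2/5; 27/100+33/100→3/5; 2/5+3/5→1. L = 68/25 ≈ 2.7200.
L − H = 2.7200 − 2.6816 = 0.038 bits.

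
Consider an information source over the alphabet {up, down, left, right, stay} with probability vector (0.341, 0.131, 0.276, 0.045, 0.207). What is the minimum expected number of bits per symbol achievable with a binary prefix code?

2.176 bits/symbol

Repeatedly combine the two least-probable nodes; the expected code length is the sum of the merged weights.
merge 9/200 + 131/1000 → 22/125
merge 22/125 + 207/1000 → 383/1000
merge 69/250 + 341/1000 → 617/1000
merge 383/1000 + 617/1000 → 1
L = 22/125 + 383/1000 + 617/1000 + 1 = 272/125 = 2.176 bits/symbol.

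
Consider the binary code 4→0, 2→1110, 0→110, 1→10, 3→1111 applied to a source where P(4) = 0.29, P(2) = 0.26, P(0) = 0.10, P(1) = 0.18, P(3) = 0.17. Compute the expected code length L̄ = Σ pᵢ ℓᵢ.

2.67 bits/symbol

L̄ = Σ pᵢ·ℓᵢ = 0.29·1 + 0.26·4 + 0.10·3 + 0.18·2 + 0.17·4 = 2.67 bits/symbol.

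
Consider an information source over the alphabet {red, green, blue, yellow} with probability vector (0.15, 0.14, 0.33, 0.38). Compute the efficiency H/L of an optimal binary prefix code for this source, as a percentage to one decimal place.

97.7%

Entropy H = −Σ p log₂ p ≈ 1.8659 bits.
Huffman merges: 7/50+3/20→29/100; 29/100+33/100→31/50; 19/50+31/50→1. L = 191/100 ≈ 1.9100.
Efficiency = H/L = 1.8659/1.9100 = 97.7%.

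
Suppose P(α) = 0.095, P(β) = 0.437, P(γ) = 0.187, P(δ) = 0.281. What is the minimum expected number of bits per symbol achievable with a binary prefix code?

Repeatedly combine the two least-probable nodes; the expected code length is the sum of the merged weights.
merge 19/200 + 187/1000 → 141/500
merge 281/1000 + 141/500 → 563/1000
merge 437/1000 + 563/1000 → 1
L = 141/500 + 563/1000 + 1 = 369/200 = 1.845 bits/symbol.

1.845 bits/symbol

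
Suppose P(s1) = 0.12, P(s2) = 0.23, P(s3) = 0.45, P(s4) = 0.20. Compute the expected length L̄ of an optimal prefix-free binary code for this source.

1.87 bits/symbol

Repeatedly combine the two least-probable nodes; the expected code length is the sum of the merged weights.
merge 3/25 + 1/5 → 8/25
merge 23/100 + 8/25 → 11/20
merge 9/20 + 11/20 → 1
L = 8/25 + 11/20 + 1 = 187/100 = 1.87 bits/symbol.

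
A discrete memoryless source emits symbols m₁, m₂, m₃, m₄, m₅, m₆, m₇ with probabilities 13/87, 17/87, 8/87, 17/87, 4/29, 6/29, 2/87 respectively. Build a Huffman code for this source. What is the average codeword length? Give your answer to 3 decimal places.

2.713 bits/symbol

Repeatedly combine the two least-probable nodes; the expected code length is the sum of the merged weights.
merge 2/87 + 8/87 → 10/87
merge 10/87 + 4/29 → 22/87
merge 13/87 + 17/87 → 10/29
merge 17/87 + 6/29 → 35/87
merge 22/87 + 10/29 → 52/87
merge 35/87 + 52/87 → 1
L = 10/87 + 22/87 + 10/29 + 35/87 + 52/87 + 1 = 236/87 ≈ 2.713 bits/symbol.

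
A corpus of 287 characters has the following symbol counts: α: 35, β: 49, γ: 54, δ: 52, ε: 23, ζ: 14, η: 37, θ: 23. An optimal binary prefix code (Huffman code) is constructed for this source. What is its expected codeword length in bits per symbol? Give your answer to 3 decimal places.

2.941 bits/symbol

Probabilities are the counts divided by 287.
Repeatedly combine the two least-probable nodes; the expected code length is the sum of the merged weights.
merge 2/41 + 23/287 → 37/287
merge 23/287 + 5/41 → 58/287
merge 37/287 + 37/287 → 74/287
merge 7/41 + 52/287 → 101/287
merge 54/287 + 58/287 → 16/41
merge 74/287 + 101/287 → 25/41
merge 16/41 + 25/41 → 1
L = 37/287 + 58/287 + 74/287 + 101/287 + 16/41 + 25/41 + 1 = 844/287 ≈ 2.941 bits/symbol.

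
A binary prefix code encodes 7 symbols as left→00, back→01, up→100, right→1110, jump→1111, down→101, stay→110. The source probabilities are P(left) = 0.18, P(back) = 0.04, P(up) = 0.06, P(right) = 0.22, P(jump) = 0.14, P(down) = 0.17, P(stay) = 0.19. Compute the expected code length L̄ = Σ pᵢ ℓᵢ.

3.14 bits/symbol

L̄ = Σ pᵢ·ℓᵢ = 0.18·2 + 0.04·2 + 0.06·3 + 0.22·4 + 0.14·4 + 0.17·3 + 0.19·3 = 3.14 bits/symbol.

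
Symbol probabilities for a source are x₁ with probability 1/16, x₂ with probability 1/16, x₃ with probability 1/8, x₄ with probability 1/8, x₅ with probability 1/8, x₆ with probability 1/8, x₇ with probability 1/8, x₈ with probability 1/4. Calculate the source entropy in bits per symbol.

2.875 bits

Each probability is a power of 1/2, so log₂(1/p) is an integer.
H = Σ p·log₂(1/p) = 1/16·4 + 1/16·4 + 1/8·3 + 1/8·3 + 1/8·3 + 1/8·3 + 1/8·3 + 1/4·2 = 2.875 bits.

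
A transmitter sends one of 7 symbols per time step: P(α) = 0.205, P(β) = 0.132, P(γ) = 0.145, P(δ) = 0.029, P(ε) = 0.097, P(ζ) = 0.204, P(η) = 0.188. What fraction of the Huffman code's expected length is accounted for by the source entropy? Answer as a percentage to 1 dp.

97.7%

Entropy H = −Σ p log₂ p ≈ 2.6540 bits.
Huffman merges: 29/1000+97/1000→63/500; 63/500+33/250→129/500; 29/200+47/250→333/1000; 51/250+41/200→409/1000; 129/500+333/1000→591/1000; 409/1000+591/1000→1. L = 2717/1000 ≈ 2.7170.
Efficiency = H/L = 2.6540/2.7170 = 97.7%.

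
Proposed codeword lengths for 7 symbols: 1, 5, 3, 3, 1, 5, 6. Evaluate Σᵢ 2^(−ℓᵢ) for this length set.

1.328125

With common denominator 2^6 = 64: Σ 2^(−ℓᵢ) = 32/64 + 2/64 + 8/64 + 8/64 + 32/64 + 2/64 + 1/64 = 85/64 = 1.328125.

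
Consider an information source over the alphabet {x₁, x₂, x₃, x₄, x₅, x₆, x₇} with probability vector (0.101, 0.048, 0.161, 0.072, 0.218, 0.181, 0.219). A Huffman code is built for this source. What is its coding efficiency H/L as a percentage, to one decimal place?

98.7%

Entropy H = −Σ p log₂ p ≈ 2.6471 bits.
Huffman merges: 6/125+9/125→3/25; 101/1000+3/25→221/1000; 161/1000+181/1000→171/500; 109/500+219/1000→437/1000; 221/1000+171/500→563/1000; 437/1000+563/1000→1. L = 2683/1000 ≈ 2.6830.
Efficiency = H/L = 2.6471/2.6830 = 98.7%.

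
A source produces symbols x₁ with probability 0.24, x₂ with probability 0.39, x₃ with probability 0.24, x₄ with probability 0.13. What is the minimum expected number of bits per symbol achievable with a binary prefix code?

1.98 bits/symbol

Repeatedly combine the two least-probable nodes; the expected code length is the sum of the merged weights.
merge 13/100 + 6/25 → 37/100
merge 6/25 + 37/100 → 61/100
merge 39/100 + 61/100 → 1
L = 37/100 + 61/100 + 1 = 99/50 = 1.98 bits/symbol.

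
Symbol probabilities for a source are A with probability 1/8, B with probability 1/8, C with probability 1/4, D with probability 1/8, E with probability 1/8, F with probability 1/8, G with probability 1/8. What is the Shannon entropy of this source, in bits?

2.75 bits

Each probability is a power of 1/2, so log₂(1/p) is an integer.
H = Σ p·log₂(1/p) = 1/8·3 + 1/8·3 + 1/4·2 + 1/8·3 + 1/8·3 + 1/8·3 + 1/8·3 = 2.75 bits.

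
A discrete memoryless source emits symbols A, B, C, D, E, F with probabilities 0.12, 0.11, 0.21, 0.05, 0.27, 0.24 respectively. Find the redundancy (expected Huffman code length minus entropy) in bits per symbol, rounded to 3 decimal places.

0.030 bits

Entropy H = −Σ p log₂ p ≈ 2.4104 bits.
Huffman merges: 1/20+11/100→4/25; 3/25+4/25→7/25; 21/100+6/25→9/20; 27/100+7/25→11/20; 9/20+11/20→1. L = 61/25 ≈ 2.4400.
L − H = 2.4400 − 2.4104 = 0.030 bits.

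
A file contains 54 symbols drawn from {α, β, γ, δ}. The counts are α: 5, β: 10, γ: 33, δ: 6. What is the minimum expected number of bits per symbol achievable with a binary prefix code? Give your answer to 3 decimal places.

1.593 bits/symbol

Probabilities are the counts divided by 54.
Repeatedly combine the two least-probable nodes; the expected code length is the sum of the merged weights.
merge 5/54 + 1/9 → 11/54
merge 5/27 + 11/54 → 7/18
merge 7/18 + 11/18 → 1
L = 11/54 + 7/18 + 1 = 43/27 ≈ 1.593 bits/symbol.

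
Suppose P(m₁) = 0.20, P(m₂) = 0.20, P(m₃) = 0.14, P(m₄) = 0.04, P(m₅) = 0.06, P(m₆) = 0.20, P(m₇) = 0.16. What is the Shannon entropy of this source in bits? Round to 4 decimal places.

2.6426 bits

H = −Σ pᵢ log₂ pᵢ.
−0.20·log₂(0.20) = 0.4644
−0.20·log₂(0.20) = 0.4644
−0.14·log₂(0.14) = 0.3971
−0.04·log₂(0.04) = 0.1858
−0.06·log₂(0.06) = 0.2435
−0.20·log₂(0.20) = 0.4644
−0.16·log₂(0.16) = 0.4230
Sum ≈ 2.6426 → 2.6426 bits.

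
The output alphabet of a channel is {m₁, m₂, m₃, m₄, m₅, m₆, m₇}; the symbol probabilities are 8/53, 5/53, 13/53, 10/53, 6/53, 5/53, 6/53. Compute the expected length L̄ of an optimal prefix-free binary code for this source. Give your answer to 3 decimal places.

Repeatedly combine the two least-probable nodes; the expected code length is the sum of the merged weights.
merge 5/53 + 5/53 → 10/53
merge 6/53 + 6/53 → 12/53
merge 8/53 + 10/53 → 18/53
merge 10/53 + 12/53 → 22/53
merge 13/53 + 18/53 → 31/53
merge 22/53 + 31/53 → 1
L = 10/53 + 12/53 + 18/53 + 22/53 + 31/53 + 1 = 146/53 ≈ 2.755 bits/symbol.

2.755 bits/symbol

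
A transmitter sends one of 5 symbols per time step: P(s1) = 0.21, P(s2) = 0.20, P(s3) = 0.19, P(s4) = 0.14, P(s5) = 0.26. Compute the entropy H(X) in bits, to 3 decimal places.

H = −Σ pᵢ log₂ pᵢ.
−0.21·log₂(0.21) = 0.4728
−0.20·log₂(0.20) = 0.4644
−0.19·log₂(0.19) = 0.4552
−0.14·log₂(0.14) = 0.3971
−0.26·log₂(0.26) = 0.5053
Sum ≈ 2.2948 → 2.295 bits.

2.295 bits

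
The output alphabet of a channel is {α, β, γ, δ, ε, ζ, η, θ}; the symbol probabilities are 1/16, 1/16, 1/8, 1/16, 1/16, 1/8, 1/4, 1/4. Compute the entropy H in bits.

Each probability is a power of 1/2, so log₂(1/p) is an integer.
H = Σ p·log₂(1/p) = 1/16·4 + 1/16·4 + 1/8·3 + 1/16·4 + 1/16·4 + 1/8·3 + 1/4·2 + 1/4·2 = 2.75 bits.

2.75 bits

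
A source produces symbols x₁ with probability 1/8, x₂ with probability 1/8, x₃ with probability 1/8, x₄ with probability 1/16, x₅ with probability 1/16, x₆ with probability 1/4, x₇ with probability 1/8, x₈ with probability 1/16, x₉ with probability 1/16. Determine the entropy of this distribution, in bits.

3 bits

Each probability is a power of 1/2, so log₂(1/p) is an integer.
H = Σ p·log₂(1/p) = 1/8·3 + 1/8·3 + 1/8·3 + 1/16·4 + 1/16·4 + 1/4·2 + 1/8·3 + 1/16·4 + 1/16·4 = 3 bits.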